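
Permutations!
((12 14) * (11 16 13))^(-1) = (11 13 16)(12 14)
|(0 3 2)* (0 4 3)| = 3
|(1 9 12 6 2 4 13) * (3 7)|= |(1 9 12 6 2 4 13)(3 7)|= 14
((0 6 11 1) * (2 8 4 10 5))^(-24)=((0 6 11 1)(2 8 4 10 5))^(-24)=(11)(2 8 4 10 5)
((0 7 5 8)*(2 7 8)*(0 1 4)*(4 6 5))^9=(0 8 1 6 5 2 7 4)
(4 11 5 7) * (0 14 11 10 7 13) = (0 14 11 5 13)(4 10 7) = [14, 1, 2, 3, 10, 13, 6, 4, 8, 9, 7, 5, 12, 0, 11]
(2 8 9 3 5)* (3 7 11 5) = [0, 1, 8, 3, 4, 2, 6, 11, 9, 7, 10, 5] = (2 8 9 7 11 5)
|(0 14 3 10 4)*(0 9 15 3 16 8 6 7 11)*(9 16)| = |(0 14 9 15 3 10 4 16 8 6 7 11)| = 12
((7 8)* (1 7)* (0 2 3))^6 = ((0 2 3)(1 7 8))^6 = (8)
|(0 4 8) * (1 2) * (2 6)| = 3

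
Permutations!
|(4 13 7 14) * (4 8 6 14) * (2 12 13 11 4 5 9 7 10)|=12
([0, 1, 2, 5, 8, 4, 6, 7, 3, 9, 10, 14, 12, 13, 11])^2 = (14)(3 4)(5 8)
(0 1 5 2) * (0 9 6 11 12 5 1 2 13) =(0 2 9 6 11 12 5 13) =[2, 1, 9, 3, 4, 13, 11, 7, 8, 6, 10, 12, 5, 0]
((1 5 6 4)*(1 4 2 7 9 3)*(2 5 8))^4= (1 9 2)(3 7 8)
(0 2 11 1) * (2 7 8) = [7, 0, 11, 3, 4, 5, 6, 8, 2, 9, 10, 1] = (0 7 8 2 11 1)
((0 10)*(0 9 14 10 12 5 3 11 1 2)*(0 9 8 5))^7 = ((0 12)(1 2 9 14 10 8 5 3 11))^7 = (0 12)(1 3 8 14 2 11 5 10 9)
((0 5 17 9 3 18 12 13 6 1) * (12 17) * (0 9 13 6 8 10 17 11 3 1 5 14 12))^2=(0 12 5 14 6)(3 11 18)(8 17)(10 13)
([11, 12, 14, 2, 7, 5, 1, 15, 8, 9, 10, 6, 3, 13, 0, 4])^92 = (0 12)(1 14)(2 6)(3 11)(4 15 7)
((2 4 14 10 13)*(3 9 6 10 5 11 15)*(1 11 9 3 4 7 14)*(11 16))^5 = ((1 16 11 15 4)(2 7 14 5 9 6 10 13))^5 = (16)(2 6 14 13 9 7 10 5)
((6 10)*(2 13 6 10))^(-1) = ((2 13 6))^(-1) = (2 6 13)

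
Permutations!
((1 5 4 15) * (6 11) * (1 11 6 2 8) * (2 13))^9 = (1 5 4 15 11 13 2 8)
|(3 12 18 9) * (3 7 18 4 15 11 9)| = |(3 12 4 15 11 9 7 18)| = 8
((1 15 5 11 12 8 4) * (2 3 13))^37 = ((1 15 5 11 12 8 4)(2 3 13))^37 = (1 5 12 4 15 11 8)(2 3 13)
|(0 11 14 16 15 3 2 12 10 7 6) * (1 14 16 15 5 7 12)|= 30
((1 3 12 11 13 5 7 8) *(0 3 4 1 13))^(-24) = (13)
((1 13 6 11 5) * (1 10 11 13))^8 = ((5 10 11)(6 13))^8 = (13)(5 11 10)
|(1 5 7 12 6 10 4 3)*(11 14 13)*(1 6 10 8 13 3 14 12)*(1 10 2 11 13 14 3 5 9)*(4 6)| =6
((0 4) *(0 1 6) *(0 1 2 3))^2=((0 4 2 3)(1 6))^2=(6)(0 2)(3 4)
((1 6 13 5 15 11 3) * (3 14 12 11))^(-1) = ((1 6 13 5 15 3)(11 14 12))^(-1) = (1 3 15 5 13 6)(11 12 14)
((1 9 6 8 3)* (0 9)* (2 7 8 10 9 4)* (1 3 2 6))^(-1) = ((0 4 6 10 9 1)(2 7 8))^(-1) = (0 1 9 10 6 4)(2 8 7)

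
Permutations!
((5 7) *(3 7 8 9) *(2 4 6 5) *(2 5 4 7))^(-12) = ((2 7 5 8 9 3)(4 6))^(-12) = (9)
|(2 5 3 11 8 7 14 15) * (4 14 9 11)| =12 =|(2 5 3 4 14 15)(7 9 11 8)|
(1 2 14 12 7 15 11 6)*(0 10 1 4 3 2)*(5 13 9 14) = (0 10 1)(2 5 13 9 14 12 7 15 11 6 4 3) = [10, 0, 5, 2, 3, 13, 4, 15, 8, 14, 1, 6, 7, 9, 12, 11]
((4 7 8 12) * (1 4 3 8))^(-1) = (1 7 4)(3 12 8)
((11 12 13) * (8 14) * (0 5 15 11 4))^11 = (0 12 5 13 15 4 11)(8 14)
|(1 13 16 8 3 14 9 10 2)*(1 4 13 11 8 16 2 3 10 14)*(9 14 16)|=30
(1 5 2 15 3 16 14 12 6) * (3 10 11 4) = (1 5 2 15 10 11 4 3 16 14 12 6) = [0, 5, 15, 16, 3, 2, 1, 7, 8, 9, 11, 4, 6, 13, 12, 10, 14]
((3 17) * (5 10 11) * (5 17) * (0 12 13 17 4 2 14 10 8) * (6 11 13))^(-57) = ((0 12 6 11 4 2 14 10 13 17 3 5 8))^(-57) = (0 13 11 5 14 12 17 4 8 10 6 3 2)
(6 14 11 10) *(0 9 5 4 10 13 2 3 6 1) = (0 9 5 4 10 1)(2 3 6 14 11 13) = [9, 0, 3, 6, 10, 4, 14, 7, 8, 5, 1, 13, 12, 2, 11]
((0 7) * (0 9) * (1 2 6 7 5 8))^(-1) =(0 9 7 6 2 1 8 5)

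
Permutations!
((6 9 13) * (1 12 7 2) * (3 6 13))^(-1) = (13)(1 2 7 12)(3 9 6)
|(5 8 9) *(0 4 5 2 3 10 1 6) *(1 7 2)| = 28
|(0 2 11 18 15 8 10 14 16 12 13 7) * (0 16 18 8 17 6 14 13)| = 45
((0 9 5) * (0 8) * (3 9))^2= (0 9 8 3 5)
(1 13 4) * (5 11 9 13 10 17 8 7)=(1 10 17 8 7 5 11 9 13 4)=[0, 10, 2, 3, 1, 11, 6, 5, 7, 13, 17, 9, 12, 4, 14, 15, 16, 8]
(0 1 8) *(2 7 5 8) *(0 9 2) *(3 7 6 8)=(0 1)(2 6 8 9)(3 7 5)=[1, 0, 6, 7, 4, 3, 8, 5, 9, 2]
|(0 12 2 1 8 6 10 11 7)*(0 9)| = 10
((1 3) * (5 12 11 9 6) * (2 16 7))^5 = (1 3)(2 7 16)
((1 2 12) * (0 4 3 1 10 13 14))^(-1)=((0 4 3 1 2 12 10 13 14))^(-1)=(0 14 13 10 12 2 1 3 4)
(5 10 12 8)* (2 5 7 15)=(2 5 10 12 8 7 15)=[0, 1, 5, 3, 4, 10, 6, 15, 7, 9, 12, 11, 8, 13, 14, 2]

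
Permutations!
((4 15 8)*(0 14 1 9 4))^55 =(0 8 15 4 9 1 14) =((0 14 1 9 4 15 8))^55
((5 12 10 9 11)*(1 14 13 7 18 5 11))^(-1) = ((1 14 13 7 18 5 12 10 9))^(-1) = (1 9 10 12 5 18 7 13 14)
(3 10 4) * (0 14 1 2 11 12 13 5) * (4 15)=(0 14 1 2 11 12 13 5)(3 10 15 4)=[14, 2, 11, 10, 3, 0, 6, 7, 8, 9, 15, 12, 13, 5, 1, 4]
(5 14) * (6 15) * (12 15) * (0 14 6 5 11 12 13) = (0 14 11 12 15 5 6 13) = [14, 1, 2, 3, 4, 6, 13, 7, 8, 9, 10, 12, 15, 0, 11, 5]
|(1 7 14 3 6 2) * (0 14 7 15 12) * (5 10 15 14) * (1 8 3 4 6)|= |(0 5 10 15 12)(1 14 4 6 2 8 3)|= 35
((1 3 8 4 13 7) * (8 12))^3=(1 8 7 12 13 3 4)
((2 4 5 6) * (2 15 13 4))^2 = (4 6 13 5 15)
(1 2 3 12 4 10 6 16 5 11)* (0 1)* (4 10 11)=(0 1 2 3 12 10 6 16 5 4 11)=[1, 2, 3, 12, 11, 4, 16, 7, 8, 9, 6, 0, 10, 13, 14, 15, 5]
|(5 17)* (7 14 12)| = 6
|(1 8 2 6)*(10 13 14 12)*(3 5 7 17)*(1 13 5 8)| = |(2 6 13 14 12 10 5 7 17 3 8)| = 11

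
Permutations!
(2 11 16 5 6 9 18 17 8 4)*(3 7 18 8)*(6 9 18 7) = (2 11 16 5 9 8 4)(3 6 18 17) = [0, 1, 11, 6, 2, 9, 18, 7, 4, 8, 10, 16, 12, 13, 14, 15, 5, 3, 17]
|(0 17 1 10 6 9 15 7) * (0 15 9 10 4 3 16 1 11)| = 12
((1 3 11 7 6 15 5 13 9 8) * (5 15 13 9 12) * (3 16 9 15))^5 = ((1 16 9 8)(3 11 7 6 13 12 5 15))^5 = (1 16 9 8)(3 12 7 15 13 11 5 6)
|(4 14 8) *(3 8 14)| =3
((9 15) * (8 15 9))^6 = (15)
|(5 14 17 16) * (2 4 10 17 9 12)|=9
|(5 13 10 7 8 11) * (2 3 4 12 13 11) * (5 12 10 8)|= |(2 3 4 10 7 5 11 12 13 8)|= 10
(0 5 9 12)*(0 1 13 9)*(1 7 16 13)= [5, 1, 2, 3, 4, 0, 6, 16, 8, 12, 10, 11, 7, 9, 14, 15, 13]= (0 5)(7 16 13 9 12)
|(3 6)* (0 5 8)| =6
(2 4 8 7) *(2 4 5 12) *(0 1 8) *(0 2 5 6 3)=[1, 8, 6, 0, 2, 12, 3, 4, 7, 9, 10, 11, 5]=(0 1 8 7 4 2 6 3)(5 12)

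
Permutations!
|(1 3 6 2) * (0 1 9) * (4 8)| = |(0 1 3 6 2 9)(4 8)| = 6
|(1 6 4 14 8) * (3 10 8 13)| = |(1 6 4 14 13 3 10 8)| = 8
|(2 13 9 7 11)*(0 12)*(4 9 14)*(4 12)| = 9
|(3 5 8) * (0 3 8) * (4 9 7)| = 3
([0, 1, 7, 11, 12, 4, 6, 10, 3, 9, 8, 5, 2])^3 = [0, 1, 8, 4, 7, 2, 6, 3, 5, 9, 11, 12, 10]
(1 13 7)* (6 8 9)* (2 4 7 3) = (1 13 3 2 4 7)(6 8 9) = [0, 13, 4, 2, 7, 5, 8, 1, 9, 6, 10, 11, 12, 3]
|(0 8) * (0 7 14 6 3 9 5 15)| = 9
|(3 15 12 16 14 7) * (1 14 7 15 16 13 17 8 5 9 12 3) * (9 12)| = |(1 14 15 3 16 7)(5 12 13 17 8)| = 30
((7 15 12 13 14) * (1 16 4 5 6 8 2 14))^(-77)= ((1 16 4 5 6 8 2 14 7 15 12 13))^(-77)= (1 14 4 15 6 13 2 16 7 5 12 8)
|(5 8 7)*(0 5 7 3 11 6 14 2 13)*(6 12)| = |(0 5 8 3 11 12 6 14 2 13)| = 10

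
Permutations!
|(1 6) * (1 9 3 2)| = 5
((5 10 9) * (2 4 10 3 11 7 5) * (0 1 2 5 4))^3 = ((0 1 2)(3 11 7 4 10 9 5))^3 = (3 4 5 7 9 11 10)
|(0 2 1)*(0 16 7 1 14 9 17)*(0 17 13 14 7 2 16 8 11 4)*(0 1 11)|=|(17)(0 16 2 7 11 4 1 8)(9 13 14)|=24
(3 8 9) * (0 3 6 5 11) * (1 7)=(0 3 8 9 6 5 11)(1 7)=[3, 7, 2, 8, 4, 11, 5, 1, 9, 6, 10, 0]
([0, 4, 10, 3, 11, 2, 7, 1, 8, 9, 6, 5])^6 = [0, 6, 11, 3, 7, 4, 2, 10, 8, 9, 5, 1]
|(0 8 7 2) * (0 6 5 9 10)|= 8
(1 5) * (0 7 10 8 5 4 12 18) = (0 7 10 8 5 1 4 12 18) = [7, 4, 2, 3, 12, 1, 6, 10, 5, 9, 8, 11, 18, 13, 14, 15, 16, 17, 0]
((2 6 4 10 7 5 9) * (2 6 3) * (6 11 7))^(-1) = (2 3)(4 6 10)(5 7 11 9)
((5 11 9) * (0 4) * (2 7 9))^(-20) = (11) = ((0 4)(2 7 9 5 11))^(-20)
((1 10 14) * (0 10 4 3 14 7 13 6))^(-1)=((0 10 7 13 6)(1 4 3 14))^(-1)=(0 6 13 7 10)(1 14 3 4)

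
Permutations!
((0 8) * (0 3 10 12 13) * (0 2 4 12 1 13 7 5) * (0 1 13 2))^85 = (13)(1 2 4 12 7 5)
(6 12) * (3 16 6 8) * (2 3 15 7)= (2 3 16 6 12 8 15 7)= [0, 1, 3, 16, 4, 5, 12, 2, 15, 9, 10, 11, 8, 13, 14, 7, 6]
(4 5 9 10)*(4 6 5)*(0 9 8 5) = (0 9 10 6)(5 8) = [9, 1, 2, 3, 4, 8, 0, 7, 5, 10, 6]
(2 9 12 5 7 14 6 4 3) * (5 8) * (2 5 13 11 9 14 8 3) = (2 14 6 4)(3 5 7 8 13 11 9 12) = [0, 1, 14, 5, 2, 7, 4, 8, 13, 12, 10, 9, 3, 11, 6]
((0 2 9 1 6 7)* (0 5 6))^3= (0 1 9 2)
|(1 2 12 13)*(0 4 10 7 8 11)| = 12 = |(0 4 10 7 8 11)(1 2 12 13)|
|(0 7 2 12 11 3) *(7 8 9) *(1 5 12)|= 10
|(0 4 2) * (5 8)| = |(0 4 2)(5 8)| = 6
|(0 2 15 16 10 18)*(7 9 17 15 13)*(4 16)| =|(0 2 13 7 9 17 15 4 16 10 18)| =11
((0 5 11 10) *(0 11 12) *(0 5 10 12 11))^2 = (5 12 11)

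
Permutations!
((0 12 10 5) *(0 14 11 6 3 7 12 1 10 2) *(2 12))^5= (0 11)(1 6)(2 14)(3 10)(5 7)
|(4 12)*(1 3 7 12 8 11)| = 7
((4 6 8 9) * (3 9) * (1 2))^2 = ((1 2)(3 9 4 6 8))^2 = (3 4 8 9 6)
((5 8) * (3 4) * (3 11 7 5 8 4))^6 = ((4 11 7 5))^6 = (4 7)(5 11)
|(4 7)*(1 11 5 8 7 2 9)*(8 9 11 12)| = |(1 12 8 7 4 2 11 5 9)| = 9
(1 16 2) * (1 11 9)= (1 16 2 11 9)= [0, 16, 11, 3, 4, 5, 6, 7, 8, 1, 10, 9, 12, 13, 14, 15, 2]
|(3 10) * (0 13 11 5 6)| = 10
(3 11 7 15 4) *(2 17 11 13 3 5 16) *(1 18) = (1 18)(2 17 11 7 15 4 5 16)(3 13) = [0, 18, 17, 13, 5, 16, 6, 15, 8, 9, 10, 7, 12, 3, 14, 4, 2, 11, 1]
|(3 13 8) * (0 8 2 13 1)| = 4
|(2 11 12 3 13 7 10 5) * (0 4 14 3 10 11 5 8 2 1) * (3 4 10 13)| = |(0 10 8 2 5 1)(4 14)(7 11 12 13)| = 12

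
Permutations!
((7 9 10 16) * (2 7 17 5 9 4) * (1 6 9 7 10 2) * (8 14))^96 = (1 17 9 7 10)(2 4 16 6 5)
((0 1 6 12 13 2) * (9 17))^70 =(17)(0 13 6)(1 2 12)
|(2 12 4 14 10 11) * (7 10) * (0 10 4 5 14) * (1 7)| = |(0 10 11 2 12 5 14 1 7 4)| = 10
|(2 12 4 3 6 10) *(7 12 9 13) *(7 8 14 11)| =12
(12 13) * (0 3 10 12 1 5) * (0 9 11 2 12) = [3, 5, 12, 10, 4, 9, 6, 7, 8, 11, 0, 2, 13, 1] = (0 3 10)(1 5 9 11 2 12 13)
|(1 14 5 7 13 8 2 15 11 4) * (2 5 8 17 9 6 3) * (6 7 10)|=44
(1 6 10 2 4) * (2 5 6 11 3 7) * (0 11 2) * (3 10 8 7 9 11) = (0 3 9 11 10 5 6 8 7)(1 2 4) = [3, 2, 4, 9, 1, 6, 8, 0, 7, 11, 5, 10]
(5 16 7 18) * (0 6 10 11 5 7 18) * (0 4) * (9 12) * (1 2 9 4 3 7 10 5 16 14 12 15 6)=(0 1 2 9 15 6 5 14 12 4)(3 7)(10 11 16 18)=[1, 2, 9, 7, 0, 14, 5, 3, 8, 15, 11, 16, 4, 13, 12, 6, 18, 17, 10]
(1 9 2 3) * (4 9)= (1 4 9 2 3)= [0, 4, 3, 1, 9, 5, 6, 7, 8, 2]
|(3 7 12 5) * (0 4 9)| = |(0 4 9)(3 7 12 5)| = 12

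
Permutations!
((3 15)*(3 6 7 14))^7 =(3 6 14 15 7)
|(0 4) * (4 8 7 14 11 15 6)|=|(0 8 7 14 11 15 6 4)|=8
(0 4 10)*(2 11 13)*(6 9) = (0 4 10)(2 11 13)(6 9) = [4, 1, 11, 3, 10, 5, 9, 7, 8, 6, 0, 13, 12, 2]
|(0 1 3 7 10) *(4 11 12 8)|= 20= |(0 1 3 7 10)(4 11 12 8)|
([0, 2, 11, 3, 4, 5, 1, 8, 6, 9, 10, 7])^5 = (1 6 8 7 11 2)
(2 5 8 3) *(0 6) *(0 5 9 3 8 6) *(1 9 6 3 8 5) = (1 9 8 5 3 2 6) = [0, 9, 6, 2, 4, 3, 1, 7, 5, 8]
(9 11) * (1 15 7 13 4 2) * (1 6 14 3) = (1 15 7 13 4 2 6 14 3)(9 11) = [0, 15, 6, 1, 2, 5, 14, 13, 8, 11, 10, 9, 12, 4, 3, 7]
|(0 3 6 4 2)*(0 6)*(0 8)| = |(0 3 8)(2 6 4)| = 3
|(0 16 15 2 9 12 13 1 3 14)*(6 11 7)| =|(0 16 15 2 9 12 13 1 3 14)(6 11 7)| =30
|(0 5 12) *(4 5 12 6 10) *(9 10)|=|(0 12)(4 5 6 9 10)|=10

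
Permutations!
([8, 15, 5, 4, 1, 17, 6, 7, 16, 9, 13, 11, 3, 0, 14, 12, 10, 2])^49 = (0 13 10 16 8)(1 4 3 12 15)(2 5 17)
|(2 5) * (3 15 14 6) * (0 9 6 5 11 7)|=10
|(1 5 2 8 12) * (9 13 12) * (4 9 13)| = |(1 5 2 8 13 12)(4 9)| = 6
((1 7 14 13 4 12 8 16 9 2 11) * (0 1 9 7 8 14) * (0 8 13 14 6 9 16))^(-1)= ((0 1 13 4 12 6 9 2 11 16 7 8))^(-1)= (0 8 7 16 11 2 9 6 12 4 13 1)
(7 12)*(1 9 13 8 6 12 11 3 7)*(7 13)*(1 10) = (1 9 7 11 3 13 8 6 12 10) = [0, 9, 2, 13, 4, 5, 12, 11, 6, 7, 1, 3, 10, 8]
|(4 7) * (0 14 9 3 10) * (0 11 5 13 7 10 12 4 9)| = |(0 14)(3 12 4 10 11 5 13 7 9)| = 18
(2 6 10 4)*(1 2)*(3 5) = (1 2 6 10 4)(3 5) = [0, 2, 6, 5, 1, 3, 10, 7, 8, 9, 4]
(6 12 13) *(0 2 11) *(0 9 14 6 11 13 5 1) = [2, 0, 13, 3, 4, 1, 12, 7, 8, 14, 10, 9, 5, 11, 6] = (0 2 13 11 9 14 6 12 5 1)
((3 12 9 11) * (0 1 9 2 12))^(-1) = (0 3 11 9 1)(2 12)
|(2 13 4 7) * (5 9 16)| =12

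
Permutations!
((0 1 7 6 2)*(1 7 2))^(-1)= (0 2 1 6 7)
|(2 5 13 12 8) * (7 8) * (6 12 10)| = |(2 5 13 10 6 12 7 8)| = 8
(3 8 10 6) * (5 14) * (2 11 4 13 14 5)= [0, 1, 11, 8, 13, 5, 3, 7, 10, 9, 6, 4, 12, 14, 2]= (2 11 4 13 14)(3 8 10 6)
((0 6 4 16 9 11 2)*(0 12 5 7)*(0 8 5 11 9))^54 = ((0 6 4 16)(2 12 11)(5 7 8))^54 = (0 4)(6 16)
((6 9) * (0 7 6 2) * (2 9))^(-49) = (9)(0 2 6 7)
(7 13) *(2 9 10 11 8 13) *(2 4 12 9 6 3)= (2 6 3)(4 12 9 10 11 8 13 7)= [0, 1, 6, 2, 12, 5, 3, 4, 13, 10, 11, 8, 9, 7]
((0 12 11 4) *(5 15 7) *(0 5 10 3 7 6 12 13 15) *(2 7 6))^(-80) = (0 7 12)(2 6 5)(3 4 15)(10 11 13)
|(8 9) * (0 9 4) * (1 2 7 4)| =|(0 9 8 1 2 7 4)| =7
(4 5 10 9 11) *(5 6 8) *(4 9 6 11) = (4 11 9)(5 10 6 8) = [0, 1, 2, 3, 11, 10, 8, 7, 5, 4, 6, 9]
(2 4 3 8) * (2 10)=(2 4 3 8 10)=[0, 1, 4, 8, 3, 5, 6, 7, 10, 9, 2]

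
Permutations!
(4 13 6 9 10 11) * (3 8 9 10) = (3 8 9)(4 13 6 10 11) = [0, 1, 2, 8, 13, 5, 10, 7, 9, 3, 11, 4, 12, 6]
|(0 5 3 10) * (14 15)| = 4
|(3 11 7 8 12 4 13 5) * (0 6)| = |(0 6)(3 11 7 8 12 4 13 5)| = 8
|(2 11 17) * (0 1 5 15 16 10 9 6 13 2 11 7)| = 22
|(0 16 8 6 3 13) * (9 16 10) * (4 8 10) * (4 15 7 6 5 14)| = |(0 15 7 6 3 13)(4 8 5 14)(9 16 10)| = 12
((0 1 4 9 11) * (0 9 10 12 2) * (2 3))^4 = ((0 1 4 10 12 3 2)(9 11))^4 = (0 12 1 3 4 2 10)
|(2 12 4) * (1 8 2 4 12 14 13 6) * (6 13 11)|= 6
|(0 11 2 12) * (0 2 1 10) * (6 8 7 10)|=14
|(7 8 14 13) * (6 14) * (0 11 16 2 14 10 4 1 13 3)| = 42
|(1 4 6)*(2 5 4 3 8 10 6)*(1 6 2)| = 7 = |(1 3 8 10 2 5 4)|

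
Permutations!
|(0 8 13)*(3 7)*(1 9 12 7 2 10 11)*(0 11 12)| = |(0 8 13 11 1 9)(2 10 12 7 3)| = 30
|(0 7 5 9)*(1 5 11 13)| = 7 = |(0 7 11 13 1 5 9)|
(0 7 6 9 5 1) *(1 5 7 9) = (0 9 7 6 1) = [9, 0, 2, 3, 4, 5, 1, 6, 8, 7]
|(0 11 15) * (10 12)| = 6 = |(0 11 15)(10 12)|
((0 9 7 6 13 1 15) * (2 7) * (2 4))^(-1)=((0 9 4 2 7 6 13 1 15))^(-1)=(0 15 1 13 6 7 2 4 9)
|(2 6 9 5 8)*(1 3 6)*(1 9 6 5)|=6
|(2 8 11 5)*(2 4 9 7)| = |(2 8 11 5 4 9 7)| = 7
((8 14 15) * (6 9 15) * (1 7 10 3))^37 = ((1 7 10 3)(6 9 15 8 14))^37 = (1 7 10 3)(6 15 14 9 8)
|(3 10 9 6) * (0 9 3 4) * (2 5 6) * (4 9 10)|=|(0 10 3 4)(2 5 6 9)|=4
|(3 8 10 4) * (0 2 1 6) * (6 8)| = 8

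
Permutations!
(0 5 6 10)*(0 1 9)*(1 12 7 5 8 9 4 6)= [8, 4, 2, 3, 6, 1, 10, 5, 9, 0, 12, 11, 7]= (0 8 9)(1 4 6 10 12 7 5)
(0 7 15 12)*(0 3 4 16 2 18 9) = (0 7 15 12 3 4 16 2 18 9) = [7, 1, 18, 4, 16, 5, 6, 15, 8, 0, 10, 11, 3, 13, 14, 12, 2, 17, 9]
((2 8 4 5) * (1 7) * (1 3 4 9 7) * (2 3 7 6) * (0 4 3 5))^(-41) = (0 4)(2 6 9 8)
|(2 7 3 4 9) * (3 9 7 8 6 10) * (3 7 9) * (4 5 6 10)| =|(2 8 10 7 3 5 6 4 9)| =9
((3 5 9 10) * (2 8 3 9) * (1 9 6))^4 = ((1 9 10 6)(2 8 3 5))^4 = (10)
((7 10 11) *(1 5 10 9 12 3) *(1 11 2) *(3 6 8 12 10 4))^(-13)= (1 7 5 9 4 10 3 2 11)(6 12 8)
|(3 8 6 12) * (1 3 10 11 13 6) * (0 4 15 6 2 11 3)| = 9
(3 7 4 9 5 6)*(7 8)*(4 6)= [0, 1, 2, 8, 9, 4, 3, 6, 7, 5]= (3 8 7 6)(4 9 5)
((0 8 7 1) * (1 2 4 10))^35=(10)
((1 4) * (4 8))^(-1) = ((1 8 4))^(-1) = (1 4 8)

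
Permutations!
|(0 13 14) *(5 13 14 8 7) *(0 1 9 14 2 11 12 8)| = 24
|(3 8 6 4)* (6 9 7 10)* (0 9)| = |(0 9 7 10 6 4 3 8)| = 8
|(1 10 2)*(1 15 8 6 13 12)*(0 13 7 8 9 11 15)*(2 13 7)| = 60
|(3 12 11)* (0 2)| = |(0 2)(3 12 11)| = 6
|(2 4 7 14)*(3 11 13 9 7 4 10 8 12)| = 10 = |(2 10 8 12 3 11 13 9 7 14)|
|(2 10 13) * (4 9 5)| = 3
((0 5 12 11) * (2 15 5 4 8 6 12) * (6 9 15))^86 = ((0 4 8 9 15 5 2 6 12 11))^86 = (0 2 8 12 15)(4 6 9 11 5)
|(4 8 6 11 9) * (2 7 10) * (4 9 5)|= |(2 7 10)(4 8 6 11 5)|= 15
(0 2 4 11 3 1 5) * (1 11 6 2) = [1, 5, 4, 11, 6, 0, 2, 7, 8, 9, 10, 3] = (0 1 5)(2 4 6)(3 11)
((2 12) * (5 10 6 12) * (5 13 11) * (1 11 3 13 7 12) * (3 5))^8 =((1 11 3 13 5 10 6)(2 7 12))^8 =(1 11 3 13 5 10 6)(2 12 7)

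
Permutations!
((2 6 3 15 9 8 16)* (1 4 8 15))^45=((1 4 8 16 2 6 3)(9 15))^45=(1 16 3 8 6 4 2)(9 15)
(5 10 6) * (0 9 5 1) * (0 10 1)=(0 9 5 1 10 6)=[9, 10, 2, 3, 4, 1, 0, 7, 8, 5, 6]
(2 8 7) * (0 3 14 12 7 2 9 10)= [3, 1, 8, 14, 4, 5, 6, 9, 2, 10, 0, 11, 7, 13, 12]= (0 3 14 12 7 9 10)(2 8)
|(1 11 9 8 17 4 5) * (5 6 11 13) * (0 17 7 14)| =|(0 17 4 6 11 9 8 7 14)(1 13 5)| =9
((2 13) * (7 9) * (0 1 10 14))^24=((0 1 10 14)(2 13)(7 9))^24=(14)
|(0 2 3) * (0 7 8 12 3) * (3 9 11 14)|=14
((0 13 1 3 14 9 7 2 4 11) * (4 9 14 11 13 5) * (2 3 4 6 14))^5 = ((0 5 6 14 2 9 7 3 11)(1 4 13))^5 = (0 9 5 7 6 3 14 11 2)(1 13 4)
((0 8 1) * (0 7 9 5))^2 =(0 1 9)(5 8 7)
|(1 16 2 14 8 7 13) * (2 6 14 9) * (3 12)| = |(1 16 6 14 8 7 13)(2 9)(3 12)| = 14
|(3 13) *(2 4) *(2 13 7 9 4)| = 5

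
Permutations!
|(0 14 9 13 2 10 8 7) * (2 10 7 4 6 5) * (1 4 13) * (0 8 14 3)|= 22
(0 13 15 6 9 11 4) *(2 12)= (0 13 15 6 9 11 4)(2 12)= [13, 1, 12, 3, 0, 5, 9, 7, 8, 11, 10, 4, 2, 15, 14, 6]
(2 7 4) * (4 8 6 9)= (2 7 8 6 9 4)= [0, 1, 7, 3, 2, 5, 9, 8, 6, 4]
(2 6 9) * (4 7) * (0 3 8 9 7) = (0 3 8 9 2 6 7 4) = [3, 1, 6, 8, 0, 5, 7, 4, 9, 2]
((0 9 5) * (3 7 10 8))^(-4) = (10)(0 5 9) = ((0 9 5)(3 7 10 8))^(-4)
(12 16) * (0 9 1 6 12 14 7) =(0 9 1 6 12 16 14 7) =[9, 6, 2, 3, 4, 5, 12, 0, 8, 1, 10, 11, 16, 13, 7, 15, 14]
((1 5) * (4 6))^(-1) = ((1 5)(4 6))^(-1) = (1 5)(4 6)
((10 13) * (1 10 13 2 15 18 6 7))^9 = (1 2 18 7 10 15 6)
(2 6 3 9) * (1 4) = [0, 4, 6, 9, 1, 5, 3, 7, 8, 2] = (1 4)(2 6 3 9)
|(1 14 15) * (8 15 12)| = 5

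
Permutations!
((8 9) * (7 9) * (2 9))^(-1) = (2 7 8 9)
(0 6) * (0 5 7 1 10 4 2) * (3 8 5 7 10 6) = (0 3 8 5 10 4 2)(1 6 7) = [3, 6, 0, 8, 2, 10, 7, 1, 5, 9, 4]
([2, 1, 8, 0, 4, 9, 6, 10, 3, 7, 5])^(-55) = (0 2 8 3)(5 9 7 10)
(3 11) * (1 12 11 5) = (1 12 11 3 5) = [0, 12, 2, 5, 4, 1, 6, 7, 8, 9, 10, 3, 11]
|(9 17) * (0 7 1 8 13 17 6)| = 8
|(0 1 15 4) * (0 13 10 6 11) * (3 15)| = 9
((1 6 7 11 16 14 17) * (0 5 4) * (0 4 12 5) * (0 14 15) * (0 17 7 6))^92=(0 16)(1 11)(7 17)(14 15)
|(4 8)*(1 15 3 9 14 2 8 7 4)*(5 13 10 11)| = |(1 15 3 9 14 2 8)(4 7)(5 13 10 11)| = 28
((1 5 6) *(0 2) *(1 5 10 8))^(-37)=((0 2)(1 10 8)(5 6))^(-37)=(0 2)(1 8 10)(5 6)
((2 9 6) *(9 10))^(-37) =(2 6 9 10)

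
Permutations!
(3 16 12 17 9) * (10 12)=(3 16 10 12 17 9)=[0, 1, 2, 16, 4, 5, 6, 7, 8, 3, 12, 11, 17, 13, 14, 15, 10, 9]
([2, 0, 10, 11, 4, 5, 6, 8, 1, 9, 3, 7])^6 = (0 8 11 10)(1 7 3 2)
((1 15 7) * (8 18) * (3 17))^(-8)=(18)(1 15 7)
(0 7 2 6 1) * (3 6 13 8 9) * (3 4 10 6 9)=(0 7 2 13 8 3 9 4 10 6 1)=[7, 0, 13, 9, 10, 5, 1, 2, 3, 4, 6, 11, 12, 8]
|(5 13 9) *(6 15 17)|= 3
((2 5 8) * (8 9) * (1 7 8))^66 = ((1 7 8 2 5 9))^66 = (9)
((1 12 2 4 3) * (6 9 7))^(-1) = (1 3 4 2 12)(6 7 9)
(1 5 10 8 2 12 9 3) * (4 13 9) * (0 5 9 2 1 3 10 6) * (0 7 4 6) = (0 5)(1 9 10 8)(2 12 6 7 4 13) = [5, 9, 12, 3, 13, 0, 7, 4, 1, 10, 8, 11, 6, 2]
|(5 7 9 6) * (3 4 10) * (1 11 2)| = |(1 11 2)(3 4 10)(5 7 9 6)| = 12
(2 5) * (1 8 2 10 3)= (1 8 2 5 10 3)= [0, 8, 5, 1, 4, 10, 6, 7, 2, 9, 3]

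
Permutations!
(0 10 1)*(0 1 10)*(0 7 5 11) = (0 7 5 11) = [7, 1, 2, 3, 4, 11, 6, 5, 8, 9, 10, 0]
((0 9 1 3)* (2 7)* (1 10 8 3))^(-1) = (0 3 8 10 9)(2 7) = ((0 9 10 8 3)(2 7))^(-1)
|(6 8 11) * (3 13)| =6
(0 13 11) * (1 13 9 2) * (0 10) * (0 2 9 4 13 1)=[4, 1, 0, 3, 13, 5, 6, 7, 8, 9, 2, 10, 12, 11]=(0 4 13 11 10 2)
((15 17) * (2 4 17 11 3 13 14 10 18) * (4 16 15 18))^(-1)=(2 18 17 4 10 14 13 3 11 15 16)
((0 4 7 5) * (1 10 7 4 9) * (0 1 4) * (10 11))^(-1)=(0 4 9)(1 5 7 10 11)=((0 9 4)(1 11 10 7 5))^(-1)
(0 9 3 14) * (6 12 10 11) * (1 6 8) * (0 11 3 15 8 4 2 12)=[9, 6, 12, 14, 2, 5, 0, 7, 1, 15, 3, 4, 10, 13, 11, 8]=(0 9 15 8 1 6)(2 12 10 3 14 11 4)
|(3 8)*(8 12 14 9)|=5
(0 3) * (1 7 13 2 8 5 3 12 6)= (0 12 6 1 7 13 2 8 5 3)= [12, 7, 8, 0, 4, 3, 1, 13, 5, 9, 10, 11, 6, 2]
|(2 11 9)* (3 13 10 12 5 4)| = 6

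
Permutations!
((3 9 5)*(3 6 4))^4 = ((3 9 5 6 4))^4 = (3 4 6 5 9)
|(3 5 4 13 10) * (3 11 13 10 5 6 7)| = 15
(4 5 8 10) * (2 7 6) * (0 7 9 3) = (0 7 6 2 9 3)(4 5 8 10) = [7, 1, 9, 0, 5, 8, 2, 6, 10, 3, 4]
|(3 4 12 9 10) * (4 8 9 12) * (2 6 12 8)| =|(2 6 12 8 9 10 3)| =7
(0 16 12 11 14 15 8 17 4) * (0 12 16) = (4 12 11 14 15 8 17) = [0, 1, 2, 3, 12, 5, 6, 7, 17, 9, 10, 14, 11, 13, 15, 8, 16, 4]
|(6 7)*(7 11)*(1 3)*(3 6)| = |(1 6 11 7 3)| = 5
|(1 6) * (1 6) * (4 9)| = |(4 9)| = 2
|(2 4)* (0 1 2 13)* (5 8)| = 10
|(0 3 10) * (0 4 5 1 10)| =4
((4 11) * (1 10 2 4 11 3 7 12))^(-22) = ((1 10 2 4 3 7 12))^(-22) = (1 12 7 3 4 2 10)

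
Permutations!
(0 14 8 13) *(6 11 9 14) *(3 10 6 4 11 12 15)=(0 4 11 9 14 8 13)(3 10 6 12 15)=[4, 1, 2, 10, 11, 5, 12, 7, 13, 14, 6, 9, 15, 0, 8, 3]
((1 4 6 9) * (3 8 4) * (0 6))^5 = ((0 6 9 1 3 8 4))^5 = (0 8 1 6 4 3 9)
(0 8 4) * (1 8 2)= (0 2 1 8 4)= [2, 8, 1, 3, 0, 5, 6, 7, 4]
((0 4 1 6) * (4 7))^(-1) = (0 6 1 4 7) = ((0 7 4 1 6))^(-1)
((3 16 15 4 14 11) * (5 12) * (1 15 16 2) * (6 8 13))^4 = ((16)(1 15 4 14 11 3 2)(5 12)(6 8 13))^4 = (16)(1 11 15 3 4 2 14)(6 8 13)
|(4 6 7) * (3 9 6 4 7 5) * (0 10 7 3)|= 7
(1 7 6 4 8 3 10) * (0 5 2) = (0 5 2)(1 7 6 4 8 3 10) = [5, 7, 0, 10, 8, 2, 4, 6, 3, 9, 1]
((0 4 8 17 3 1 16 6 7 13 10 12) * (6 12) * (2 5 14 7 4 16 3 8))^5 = (0 12 16)(1 3)(2 10 14 4 13 5 6 7)(8 17)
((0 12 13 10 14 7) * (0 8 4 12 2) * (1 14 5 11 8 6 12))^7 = (0 2)(1 5 6 4 10 7 8 13 14 11 12)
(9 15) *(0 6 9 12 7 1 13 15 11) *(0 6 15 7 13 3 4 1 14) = [15, 3, 2, 4, 1, 5, 9, 14, 8, 11, 10, 6, 13, 7, 0, 12] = (0 15 12 13 7 14)(1 3 4)(6 9 11)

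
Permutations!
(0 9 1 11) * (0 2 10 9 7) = (0 7)(1 11 2 10 9) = [7, 11, 10, 3, 4, 5, 6, 0, 8, 1, 9, 2]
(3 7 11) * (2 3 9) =(2 3 7 11 9) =[0, 1, 3, 7, 4, 5, 6, 11, 8, 2, 10, 9]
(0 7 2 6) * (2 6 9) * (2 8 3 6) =[7, 1, 9, 6, 4, 5, 0, 2, 3, 8] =(0 7 2 9 8 3 6)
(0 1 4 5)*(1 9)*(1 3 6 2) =[9, 4, 1, 6, 5, 0, 2, 7, 8, 3] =(0 9 3 6 2 1 4 5)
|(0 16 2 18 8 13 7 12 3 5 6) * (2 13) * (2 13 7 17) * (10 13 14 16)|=14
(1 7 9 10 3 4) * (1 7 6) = (1 6)(3 4 7 9 10) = [0, 6, 2, 4, 7, 5, 1, 9, 8, 10, 3]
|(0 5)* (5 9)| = 3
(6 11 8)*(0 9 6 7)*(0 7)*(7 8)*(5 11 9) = (0 5 11 7 8)(6 9) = [5, 1, 2, 3, 4, 11, 9, 8, 0, 6, 10, 7]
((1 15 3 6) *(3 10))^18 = ((1 15 10 3 6))^18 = (1 3 15 6 10)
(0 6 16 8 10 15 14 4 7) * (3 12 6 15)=(0 15 14 4 7)(3 12 6 16 8 10)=[15, 1, 2, 12, 7, 5, 16, 0, 10, 9, 3, 11, 6, 13, 4, 14, 8]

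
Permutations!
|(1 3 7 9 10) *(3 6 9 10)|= |(1 6 9 3 7 10)|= 6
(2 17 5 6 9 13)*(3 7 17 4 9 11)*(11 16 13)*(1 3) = (1 3 7 17 5 6 16 13 2 4 9 11) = [0, 3, 4, 7, 9, 6, 16, 17, 8, 11, 10, 1, 12, 2, 14, 15, 13, 5]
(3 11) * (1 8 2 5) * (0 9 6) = [9, 8, 5, 11, 4, 1, 0, 7, 2, 6, 10, 3] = (0 9 6)(1 8 2 5)(3 11)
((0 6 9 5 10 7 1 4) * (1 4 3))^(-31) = (0 10 6 7 9 4 5)(1 3)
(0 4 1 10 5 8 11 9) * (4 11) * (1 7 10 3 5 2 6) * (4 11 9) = (0 9)(1 3 5 8 11 4 7 10 2 6) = [9, 3, 6, 5, 7, 8, 1, 10, 11, 0, 2, 4]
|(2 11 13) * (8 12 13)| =5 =|(2 11 8 12 13)|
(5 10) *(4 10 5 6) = (4 10 6) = [0, 1, 2, 3, 10, 5, 4, 7, 8, 9, 6]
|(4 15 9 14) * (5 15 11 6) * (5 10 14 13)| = 20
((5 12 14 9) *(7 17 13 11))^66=((5 12 14 9)(7 17 13 11))^66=(5 14)(7 13)(9 12)(11 17)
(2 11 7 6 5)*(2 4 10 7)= (2 11)(4 10 7 6 5)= [0, 1, 11, 3, 10, 4, 5, 6, 8, 9, 7, 2]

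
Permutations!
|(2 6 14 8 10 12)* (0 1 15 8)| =|(0 1 15 8 10 12 2 6 14)| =9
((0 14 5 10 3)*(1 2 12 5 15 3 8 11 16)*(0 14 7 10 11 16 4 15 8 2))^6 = (0 11 16 12 14 10 15)(1 5 8 2 3 7 4)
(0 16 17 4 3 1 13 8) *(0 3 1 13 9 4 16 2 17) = (0 2 17 16)(1 9 4)(3 13 8) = [2, 9, 17, 13, 1, 5, 6, 7, 3, 4, 10, 11, 12, 8, 14, 15, 0, 16]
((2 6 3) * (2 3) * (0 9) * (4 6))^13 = (0 9)(2 4 6)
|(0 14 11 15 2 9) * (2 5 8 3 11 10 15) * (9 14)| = 8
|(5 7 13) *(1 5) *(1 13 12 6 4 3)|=7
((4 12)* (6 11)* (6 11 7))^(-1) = ((4 12)(6 7))^(-1) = (4 12)(6 7)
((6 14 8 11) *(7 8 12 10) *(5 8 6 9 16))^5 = (16)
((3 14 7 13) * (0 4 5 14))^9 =((0 4 5 14 7 13 3))^9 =(0 5 7 3 4 14 13)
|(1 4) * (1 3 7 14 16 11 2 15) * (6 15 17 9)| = |(1 4 3 7 14 16 11 2 17 9 6 15)| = 12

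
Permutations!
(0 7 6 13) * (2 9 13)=[7, 1, 9, 3, 4, 5, 2, 6, 8, 13, 10, 11, 12, 0]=(0 7 6 2 9 13)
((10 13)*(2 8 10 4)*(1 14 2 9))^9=(1 14 2 8 10 13 4 9)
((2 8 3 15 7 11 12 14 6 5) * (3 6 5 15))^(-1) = ((2 8 6 15 7 11 12 14 5))^(-1) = (2 5 14 12 11 7 15 6 8)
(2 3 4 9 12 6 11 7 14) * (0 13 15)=(0 13 15)(2 3 4 9 12 6 11 7 14)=[13, 1, 3, 4, 9, 5, 11, 14, 8, 12, 10, 7, 6, 15, 2, 0]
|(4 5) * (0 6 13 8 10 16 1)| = 14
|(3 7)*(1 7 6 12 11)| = 6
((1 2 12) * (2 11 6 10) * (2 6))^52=(12)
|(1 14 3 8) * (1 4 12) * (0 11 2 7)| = |(0 11 2 7)(1 14 3 8 4 12)| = 12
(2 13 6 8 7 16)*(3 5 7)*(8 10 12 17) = (2 13 6 10 12 17 8 3 5 7 16) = [0, 1, 13, 5, 4, 7, 10, 16, 3, 9, 12, 11, 17, 6, 14, 15, 2, 8]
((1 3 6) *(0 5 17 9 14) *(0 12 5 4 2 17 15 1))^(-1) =((0 4 2 17 9 14 12 5 15 1 3 6))^(-1) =(0 6 3 1 15 5 12 14 9 17 2 4)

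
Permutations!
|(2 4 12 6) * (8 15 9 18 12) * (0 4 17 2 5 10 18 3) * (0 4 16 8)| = 70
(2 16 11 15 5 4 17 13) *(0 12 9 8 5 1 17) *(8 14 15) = [12, 17, 16, 3, 0, 4, 6, 7, 5, 14, 10, 8, 9, 2, 15, 1, 11, 13] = (0 12 9 14 15 1 17 13 2 16 11 8 5 4)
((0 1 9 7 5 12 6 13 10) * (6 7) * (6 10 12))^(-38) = ((0 1 9 10)(5 6 13 12 7))^(-38) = (0 9)(1 10)(5 13 7 6 12)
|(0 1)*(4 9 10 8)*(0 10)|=|(0 1 10 8 4 9)|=6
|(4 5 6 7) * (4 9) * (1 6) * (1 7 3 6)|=4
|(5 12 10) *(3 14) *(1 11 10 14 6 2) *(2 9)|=|(1 11 10 5 12 14 3 6 9 2)|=10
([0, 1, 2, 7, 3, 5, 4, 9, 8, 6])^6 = [0, 1, 2, 7, 3, 5, 4, 9, 8, 6]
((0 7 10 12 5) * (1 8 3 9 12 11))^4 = (0 1 12 10 3)(5 11 9 7 8)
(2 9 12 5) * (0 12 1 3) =(0 12 5 2 9 1 3) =[12, 3, 9, 0, 4, 2, 6, 7, 8, 1, 10, 11, 5]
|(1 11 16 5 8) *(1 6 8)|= 4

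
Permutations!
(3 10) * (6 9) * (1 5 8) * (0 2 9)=[2, 5, 9, 10, 4, 8, 0, 7, 1, 6, 3]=(0 2 9 6)(1 5 8)(3 10)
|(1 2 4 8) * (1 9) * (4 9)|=|(1 2 9)(4 8)|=6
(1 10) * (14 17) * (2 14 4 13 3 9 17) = (1 10)(2 14)(3 9 17 4 13) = [0, 10, 14, 9, 13, 5, 6, 7, 8, 17, 1, 11, 12, 3, 2, 15, 16, 4]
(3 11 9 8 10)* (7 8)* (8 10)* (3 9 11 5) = (11)(3 5)(7 10 9) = [0, 1, 2, 5, 4, 3, 6, 10, 8, 7, 9, 11]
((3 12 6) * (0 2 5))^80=((0 2 5)(3 12 6))^80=(0 5 2)(3 6 12)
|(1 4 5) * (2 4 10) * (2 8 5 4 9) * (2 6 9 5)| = 10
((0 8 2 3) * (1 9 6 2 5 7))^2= (0 5 1 6 3 8 7 9 2)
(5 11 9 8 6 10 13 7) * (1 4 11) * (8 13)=[0, 4, 2, 3, 11, 1, 10, 5, 6, 13, 8, 9, 12, 7]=(1 4 11 9 13 7 5)(6 10 8)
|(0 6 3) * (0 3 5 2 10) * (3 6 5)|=4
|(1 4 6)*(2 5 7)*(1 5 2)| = |(1 4 6 5 7)| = 5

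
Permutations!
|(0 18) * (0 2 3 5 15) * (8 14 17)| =|(0 18 2 3 5 15)(8 14 17)| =6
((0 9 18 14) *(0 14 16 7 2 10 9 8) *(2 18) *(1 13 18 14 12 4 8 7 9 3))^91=(0 7 14 12 4 8)(1 16 10 13 9 3 18 2)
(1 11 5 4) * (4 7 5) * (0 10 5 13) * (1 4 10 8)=[8, 11, 2, 3, 4, 7, 6, 13, 1, 9, 5, 10, 12, 0]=(0 8 1 11 10 5 7 13)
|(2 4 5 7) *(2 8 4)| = |(4 5 7 8)| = 4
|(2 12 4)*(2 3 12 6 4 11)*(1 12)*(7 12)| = |(1 7 12 11 2 6 4 3)| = 8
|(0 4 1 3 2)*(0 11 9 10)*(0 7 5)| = 10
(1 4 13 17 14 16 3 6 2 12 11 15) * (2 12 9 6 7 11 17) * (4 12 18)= (1 12 17 14 16 3 7 11 15)(2 9 6 18 4 13)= [0, 12, 9, 7, 13, 5, 18, 11, 8, 6, 10, 15, 17, 2, 16, 1, 3, 14, 4]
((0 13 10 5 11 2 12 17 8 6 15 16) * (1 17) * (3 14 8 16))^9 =(0 16 17 1 12 2 11 5 10 13)(3 15 6 8 14)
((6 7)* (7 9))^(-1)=(6 7 9)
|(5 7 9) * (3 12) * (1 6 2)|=|(1 6 2)(3 12)(5 7 9)|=6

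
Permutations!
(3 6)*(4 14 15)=(3 6)(4 14 15)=[0, 1, 2, 6, 14, 5, 3, 7, 8, 9, 10, 11, 12, 13, 15, 4]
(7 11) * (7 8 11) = (8 11) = [0, 1, 2, 3, 4, 5, 6, 7, 11, 9, 10, 8]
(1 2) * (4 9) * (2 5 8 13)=[0, 5, 1, 3, 9, 8, 6, 7, 13, 4, 10, 11, 12, 2]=(1 5 8 13 2)(4 9)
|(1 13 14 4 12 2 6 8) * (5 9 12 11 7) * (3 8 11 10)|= 7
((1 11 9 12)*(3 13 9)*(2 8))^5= (1 12 9 13 3 11)(2 8)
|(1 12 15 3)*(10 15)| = 5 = |(1 12 10 15 3)|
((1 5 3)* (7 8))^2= ((1 5 3)(7 8))^2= (8)(1 3 5)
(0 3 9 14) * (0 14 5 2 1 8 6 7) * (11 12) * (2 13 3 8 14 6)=(0 8 2 1 14 6 7)(3 9 5 13)(11 12)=[8, 14, 1, 9, 4, 13, 7, 0, 2, 5, 10, 12, 11, 3, 6]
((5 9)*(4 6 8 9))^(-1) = ((4 6 8 9 5))^(-1) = (4 5 9 8 6)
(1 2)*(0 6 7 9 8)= (0 6 7 9 8)(1 2)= [6, 2, 1, 3, 4, 5, 7, 9, 0, 8]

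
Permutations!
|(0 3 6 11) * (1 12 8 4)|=4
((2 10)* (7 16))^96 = ((2 10)(7 16))^96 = (16)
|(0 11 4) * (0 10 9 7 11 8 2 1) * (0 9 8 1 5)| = |(0 1 9 7 11 4 10 8 2 5)| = 10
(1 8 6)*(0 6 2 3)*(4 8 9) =(0 6 1 9 4 8 2 3) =[6, 9, 3, 0, 8, 5, 1, 7, 2, 4]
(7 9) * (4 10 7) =(4 10 7 9) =[0, 1, 2, 3, 10, 5, 6, 9, 8, 4, 7]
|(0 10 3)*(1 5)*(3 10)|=2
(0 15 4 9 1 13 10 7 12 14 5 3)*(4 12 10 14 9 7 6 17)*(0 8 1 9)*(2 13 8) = [15, 8, 13, 2, 7, 3, 17, 10, 1, 9, 6, 11, 0, 14, 5, 12, 16, 4] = (0 15 12)(1 8)(2 13 14 5 3)(4 7 10 6 17)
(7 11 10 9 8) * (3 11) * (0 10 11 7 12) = (0 10 9 8 12)(3 7) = [10, 1, 2, 7, 4, 5, 6, 3, 12, 8, 9, 11, 0]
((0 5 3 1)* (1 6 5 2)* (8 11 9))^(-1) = (0 1 2)(3 5 6)(8 9 11)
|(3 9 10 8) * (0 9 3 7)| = 5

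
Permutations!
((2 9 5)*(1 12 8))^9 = (12)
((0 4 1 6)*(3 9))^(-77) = (0 6 1 4)(3 9)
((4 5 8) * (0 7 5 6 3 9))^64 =(9)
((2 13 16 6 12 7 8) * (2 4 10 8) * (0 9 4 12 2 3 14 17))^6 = (0 7 4 14 8)(2 16)(3 10 17 12 9)(6 13)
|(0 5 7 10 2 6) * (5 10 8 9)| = |(0 10 2 6)(5 7 8 9)| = 4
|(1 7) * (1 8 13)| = |(1 7 8 13)| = 4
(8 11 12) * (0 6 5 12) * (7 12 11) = [6, 1, 2, 3, 4, 11, 5, 12, 7, 9, 10, 0, 8] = (0 6 5 11)(7 12 8)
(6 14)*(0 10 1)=(0 10 1)(6 14)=[10, 0, 2, 3, 4, 5, 14, 7, 8, 9, 1, 11, 12, 13, 6]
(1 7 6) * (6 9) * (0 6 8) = (0 6 1 7 9 8) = [6, 7, 2, 3, 4, 5, 1, 9, 0, 8]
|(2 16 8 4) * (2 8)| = 2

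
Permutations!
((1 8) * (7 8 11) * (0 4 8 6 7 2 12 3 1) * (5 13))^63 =((0 4 8)(1 11 2 12 3)(5 13)(6 7))^63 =(1 12 11 3 2)(5 13)(6 7)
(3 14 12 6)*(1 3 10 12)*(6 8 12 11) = (1 3 14)(6 10 11)(8 12) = [0, 3, 2, 14, 4, 5, 10, 7, 12, 9, 11, 6, 8, 13, 1]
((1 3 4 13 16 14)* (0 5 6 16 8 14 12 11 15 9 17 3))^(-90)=(17)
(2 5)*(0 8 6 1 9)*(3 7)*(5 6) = (0 8 5 2 6 1 9)(3 7) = [8, 9, 6, 7, 4, 2, 1, 3, 5, 0]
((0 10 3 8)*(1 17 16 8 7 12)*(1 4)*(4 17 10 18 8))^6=((0 18 8)(1 10 3 7 12 17 16 4))^6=(18)(1 16 12 3)(4 17 7 10)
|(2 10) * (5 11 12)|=6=|(2 10)(5 11 12)|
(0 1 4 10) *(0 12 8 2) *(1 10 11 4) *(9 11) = (0 10 12 8 2)(4 9 11) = [10, 1, 0, 3, 9, 5, 6, 7, 2, 11, 12, 4, 8]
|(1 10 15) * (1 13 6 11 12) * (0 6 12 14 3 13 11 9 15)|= 11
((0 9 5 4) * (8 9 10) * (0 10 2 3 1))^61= (0 2 3 1)(4 10 8 9 5)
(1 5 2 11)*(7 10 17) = [0, 5, 11, 3, 4, 2, 6, 10, 8, 9, 17, 1, 12, 13, 14, 15, 16, 7] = (1 5 2 11)(7 10 17)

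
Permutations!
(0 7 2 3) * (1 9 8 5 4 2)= (0 7 1 9 8 5 4 2 3)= [7, 9, 3, 0, 2, 4, 6, 1, 5, 8]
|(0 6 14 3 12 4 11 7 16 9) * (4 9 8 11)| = 12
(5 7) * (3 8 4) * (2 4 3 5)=(2 4 5 7)(3 8)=[0, 1, 4, 8, 5, 7, 6, 2, 3]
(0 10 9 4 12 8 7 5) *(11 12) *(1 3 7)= (0 10 9 4 11 12 8 1 3 7 5)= [10, 3, 2, 7, 11, 0, 6, 5, 1, 4, 9, 12, 8]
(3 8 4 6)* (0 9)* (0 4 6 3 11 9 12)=(0 12)(3 8 6 11 9 4)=[12, 1, 2, 8, 3, 5, 11, 7, 6, 4, 10, 9, 0]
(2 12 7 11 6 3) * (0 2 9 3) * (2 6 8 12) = (0 6)(3 9)(7 11 8 12) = [6, 1, 2, 9, 4, 5, 0, 11, 12, 3, 10, 8, 7]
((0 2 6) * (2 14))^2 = (0 2)(6 14)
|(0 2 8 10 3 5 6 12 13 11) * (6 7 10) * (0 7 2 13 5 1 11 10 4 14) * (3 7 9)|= 60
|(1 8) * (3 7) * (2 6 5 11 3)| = |(1 8)(2 6 5 11 3 7)| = 6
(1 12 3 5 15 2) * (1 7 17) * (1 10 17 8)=(1 12 3 5 15 2 7 8)(10 17)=[0, 12, 7, 5, 4, 15, 6, 8, 1, 9, 17, 11, 3, 13, 14, 2, 16, 10]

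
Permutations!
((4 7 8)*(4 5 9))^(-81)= ((4 7 8 5 9))^(-81)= (4 9 5 8 7)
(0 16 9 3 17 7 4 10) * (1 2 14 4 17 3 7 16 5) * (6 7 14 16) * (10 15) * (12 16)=(0 5 1 2 12 16 9 14 4 15 10)(6 7 17)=[5, 2, 12, 3, 15, 1, 7, 17, 8, 14, 0, 11, 16, 13, 4, 10, 9, 6]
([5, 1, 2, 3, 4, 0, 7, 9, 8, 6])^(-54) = (9)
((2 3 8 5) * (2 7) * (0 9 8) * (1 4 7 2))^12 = (9)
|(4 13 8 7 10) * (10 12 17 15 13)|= |(4 10)(7 12 17 15 13 8)|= 6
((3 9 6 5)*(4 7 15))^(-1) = (3 5 6 9)(4 15 7)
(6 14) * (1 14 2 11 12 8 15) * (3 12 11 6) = (1 14 3 12 8 15)(2 6) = [0, 14, 6, 12, 4, 5, 2, 7, 15, 9, 10, 11, 8, 13, 3, 1]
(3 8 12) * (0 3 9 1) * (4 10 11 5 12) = (0 3 8 4 10 11 5 12 9 1) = [3, 0, 2, 8, 10, 12, 6, 7, 4, 1, 11, 5, 9]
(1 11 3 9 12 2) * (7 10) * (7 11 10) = (1 10 11 3 9 12 2) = [0, 10, 1, 9, 4, 5, 6, 7, 8, 12, 11, 3, 2]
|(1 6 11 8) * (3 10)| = |(1 6 11 8)(3 10)| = 4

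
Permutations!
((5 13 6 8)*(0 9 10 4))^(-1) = (0 4 10 9)(5 8 6 13)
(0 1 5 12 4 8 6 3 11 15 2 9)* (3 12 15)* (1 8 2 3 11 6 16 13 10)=(0 8 16 13 10 1 5 15 3 6 12 4 2 9)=[8, 5, 9, 6, 2, 15, 12, 7, 16, 0, 1, 11, 4, 10, 14, 3, 13]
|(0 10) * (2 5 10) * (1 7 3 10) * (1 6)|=|(0 2 5 6 1 7 3 10)|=8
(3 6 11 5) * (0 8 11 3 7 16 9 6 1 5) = (0 8 11)(1 5 7 16 9 6 3) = [8, 5, 2, 1, 4, 7, 3, 16, 11, 6, 10, 0, 12, 13, 14, 15, 9]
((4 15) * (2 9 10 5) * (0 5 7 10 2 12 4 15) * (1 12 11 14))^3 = (15)(0 14 4 11 12 5 1)(2 9)(7 10)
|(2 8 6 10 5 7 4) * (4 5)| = 10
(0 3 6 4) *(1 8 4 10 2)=(0 3 6 10 2 1 8 4)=[3, 8, 1, 6, 0, 5, 10, 7, 4, 9, 2]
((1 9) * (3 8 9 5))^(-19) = ((1 5 3 8 9))^(-19) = (1 5 3 8 9)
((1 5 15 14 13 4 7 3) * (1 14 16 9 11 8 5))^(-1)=((3 14 13 4 7)(5 15 16 9 11 8))^(-1)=(3 7 4 13 14)(5 8 11 9 16 15)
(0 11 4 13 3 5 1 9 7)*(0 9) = [11, 0, 2, 5, 13, 1, 6, 9, 8, 7, 10, 4, 12, 3] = (0 11 4 13 3 5 1)(7 9)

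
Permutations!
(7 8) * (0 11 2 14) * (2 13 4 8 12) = (0 11 13 4 8 7 12 2 14) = [11, 1, 14, 3, 8, 5, 6, 12, 7, 9, 10, 13, 2, 4, 0]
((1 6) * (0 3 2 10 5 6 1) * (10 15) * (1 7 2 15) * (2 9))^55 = (0 3 15 10 5 6)(1 2 9 7)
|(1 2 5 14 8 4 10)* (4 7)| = |(1 2 5 14 8 7 4 10)| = 8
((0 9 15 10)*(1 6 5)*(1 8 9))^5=(0 9 6 10 8 1 15 5)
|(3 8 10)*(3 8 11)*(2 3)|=6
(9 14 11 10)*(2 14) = (2 14 11 10 9) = [0, 1, 14, 3, 4, 5, 6, 7, 8, 2, 9, 10, 12, 13, 11]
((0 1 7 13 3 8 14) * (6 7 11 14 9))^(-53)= (0 14 11 1)(3 8 9 6 7 13)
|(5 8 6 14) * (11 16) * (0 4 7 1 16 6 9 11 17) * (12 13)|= |(0 4 7 1 16 17)(5 8 9 11 6 14)(12 13)|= 6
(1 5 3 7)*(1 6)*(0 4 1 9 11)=(0 4 1 5 3 7 6 9 11)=[4, 5, 2, 7, 1, 3, 9, 6, 8, 11, 10, 0]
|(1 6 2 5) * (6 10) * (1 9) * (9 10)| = |(1 9)(2 5 10 6)| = 4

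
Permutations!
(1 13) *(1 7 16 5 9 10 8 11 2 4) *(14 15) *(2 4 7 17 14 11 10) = [0, 13, 7, 3, 1, 9, 6, 16, 10, 2, 8, 4, 12, 17, 15, 11, 5, 14] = (1 13 17 14 15 11 4)(2 7 16 5 9)(8 10)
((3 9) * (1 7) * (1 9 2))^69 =(1 2 3 9 7)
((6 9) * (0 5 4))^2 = ((0 5 4)(6 9))^2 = (9)(0 4 5)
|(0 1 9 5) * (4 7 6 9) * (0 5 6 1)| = |(1 4 7)(6 9)| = 6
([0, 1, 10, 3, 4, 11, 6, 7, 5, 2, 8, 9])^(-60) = [0, 1, 2, 3, 4, 5, 6, 7, 8, 9, 10, 11]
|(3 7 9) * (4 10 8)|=3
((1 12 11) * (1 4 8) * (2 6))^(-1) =(1 8 4 11 12)(2 6)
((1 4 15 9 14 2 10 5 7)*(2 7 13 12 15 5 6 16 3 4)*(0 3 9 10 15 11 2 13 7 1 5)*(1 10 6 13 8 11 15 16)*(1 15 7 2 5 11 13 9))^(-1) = ((0 3 4)(1 8 13 12 7 11 5 2 16)(6 15)(9 14 10))^(-1) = (0 4 3)(1 16 2 5 11 7 12 13 8)(6 15)(9 10 14)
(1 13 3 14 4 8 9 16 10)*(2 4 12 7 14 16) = [0, 13, 4, 16, 8, 5, 6, 14, 9, 2, 1, 11, 7, 3, 12, 15, 10] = (1 13 3 16 10)(2 4 8 9)(7 14 12)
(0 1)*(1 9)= (0 9 1)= [9, 0, 2, 3, 4, 5, 6, 7, 8, 1]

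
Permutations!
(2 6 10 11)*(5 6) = (2 5 6 10 11) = [0, 1, 5, 3, 4, 6, 10, 7, 8, 9, 11, 2]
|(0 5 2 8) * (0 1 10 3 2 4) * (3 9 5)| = |(0 3 2 8 1 10 9 5 4)| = 9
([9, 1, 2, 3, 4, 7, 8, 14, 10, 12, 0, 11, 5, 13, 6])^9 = (14)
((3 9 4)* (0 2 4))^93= ((0 2 4 3 9))^93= (0 3 2 9 4)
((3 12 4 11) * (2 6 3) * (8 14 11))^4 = ((2 6 3 12 4 8 14 11))^4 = (2 4)(3 14)(6 8)(11 12)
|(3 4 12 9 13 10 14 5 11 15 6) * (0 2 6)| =13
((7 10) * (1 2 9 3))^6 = ((1 2 9 3)(7 10))^6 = (10)(1 9)(2 3)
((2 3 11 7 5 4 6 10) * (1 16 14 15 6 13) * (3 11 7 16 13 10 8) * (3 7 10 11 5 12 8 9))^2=((1 13)(2 5 4 11 16 14 15 6 9 3 10)(7 12 8))^2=(2 4 16 15 9 10 5 11 14 6 3)(7 8 12)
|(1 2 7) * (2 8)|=4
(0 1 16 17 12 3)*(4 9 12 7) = (0 1 16 17 7 4 9 12 3) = [1, 16, 2, 0, 9, 5, 6, 4, 8, 12, 10, 11, 3, 13, 14, 15, 17, 7]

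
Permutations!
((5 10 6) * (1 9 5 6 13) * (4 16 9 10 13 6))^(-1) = (1 13 5 9 16 4 6 10)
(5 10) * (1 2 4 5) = (1 2 4 5 10) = [0, 2, 4, 3, 5, 10, 6, 7, 8, 9, 1]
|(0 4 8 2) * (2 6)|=5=|(0 4 8 6 2)|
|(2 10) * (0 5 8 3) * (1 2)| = |(0 5 8 3)(1 2 10)| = 12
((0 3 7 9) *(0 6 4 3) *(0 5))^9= (0 5)(3 4 6 9 7)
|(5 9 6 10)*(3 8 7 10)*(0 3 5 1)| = 6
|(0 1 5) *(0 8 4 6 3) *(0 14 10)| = 9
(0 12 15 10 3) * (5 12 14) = (0 14 5 12 15 10 3) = [14, 1, 2, 0, 4, 12, 6, 7, 8, 9, 3, 11, 15, 13, 5, 10]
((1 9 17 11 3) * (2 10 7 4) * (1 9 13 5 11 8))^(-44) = (1 3)(5 17)(8 11)(9 13)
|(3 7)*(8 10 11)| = 6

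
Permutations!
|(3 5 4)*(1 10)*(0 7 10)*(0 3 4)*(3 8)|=|(0 7 10 1 8 3 5)|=7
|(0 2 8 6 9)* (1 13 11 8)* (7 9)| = 9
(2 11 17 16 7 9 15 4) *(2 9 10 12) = (2 11 17 16 7 10 12)(4 9 15) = [0, 1, 11, 3, 9, 5, 6, 10, 8, 15, 12, 17, 2, 13, 14, 4, 7, 16]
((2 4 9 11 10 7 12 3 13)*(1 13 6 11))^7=(1 2 9 13 4)(3 6 11 10 7 12)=((1 13 2 4 9)(3 6 11 10 7 12))^7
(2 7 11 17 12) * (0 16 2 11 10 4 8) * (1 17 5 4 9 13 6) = (0 16 2 7 10 9 13 6 1 17 12 11 5 4 8) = [16, 17, 7, 3, 8, 4, 1, 10, 0, 13, 9, 5, 11, 6, 14, 15, 2, 12]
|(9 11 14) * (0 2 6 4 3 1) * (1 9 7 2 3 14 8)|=|(0 3 9 11 8 1)(2 6 4 14 7)|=30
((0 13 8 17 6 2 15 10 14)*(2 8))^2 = ((0 13 2 15 10 14)(6 8 17))^2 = (0 2 10)(6 17 8)(13 15 14)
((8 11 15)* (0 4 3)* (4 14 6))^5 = (8 15 11)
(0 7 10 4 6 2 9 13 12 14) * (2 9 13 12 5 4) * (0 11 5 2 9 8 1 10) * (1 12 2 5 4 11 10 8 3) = (0 7)(1 8 12 14 10 9 2 13 5 11 4 6 3) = [7, 8, 13, 1, 6, 11, 3, 0, 12, 2, 9, 4, 14, 5, 10]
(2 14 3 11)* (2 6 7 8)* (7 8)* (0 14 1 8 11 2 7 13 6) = (0 14 3 2 1 8 7 13 6 11) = [14, 8, 1, 2, 4, 5, 11, 13, 7, 9, 10, 0, 12, 6, 3]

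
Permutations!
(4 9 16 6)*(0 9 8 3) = (0 9 16 6 4 8 3) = [9, 1, 2, 0, 8, 5, 4, 7, 3, 16, 10, 11, 12, 13, 14, 15, 6]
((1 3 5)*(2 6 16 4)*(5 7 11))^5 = (2 6 16 4)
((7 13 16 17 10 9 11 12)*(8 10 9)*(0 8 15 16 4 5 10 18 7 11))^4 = ((0 8 18 7 13 4 5 10 15 16 17 9)(11 12))^4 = (0 13 15)(4 16 8)(5 17 18)(7 10 9)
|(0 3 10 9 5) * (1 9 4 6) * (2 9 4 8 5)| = 30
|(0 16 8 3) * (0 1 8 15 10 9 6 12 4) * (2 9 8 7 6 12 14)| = 14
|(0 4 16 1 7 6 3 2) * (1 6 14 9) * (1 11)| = 30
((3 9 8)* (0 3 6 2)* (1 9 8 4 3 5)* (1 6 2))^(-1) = ((0 5 6 1 9 4 3 8 2))^(-1) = (0 2 8 3 4 9 1 6 5)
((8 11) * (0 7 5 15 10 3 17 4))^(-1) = (0 4 17 3 10 15 5 7)(8 11)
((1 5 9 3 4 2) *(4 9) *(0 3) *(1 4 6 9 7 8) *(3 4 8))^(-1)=(0 9 6 5 1 8 2 4)(3 7)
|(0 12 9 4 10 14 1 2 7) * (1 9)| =|(0 12 1 2 7)(4 10 14 9)| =20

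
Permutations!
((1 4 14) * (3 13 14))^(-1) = (1 14 13 3 4)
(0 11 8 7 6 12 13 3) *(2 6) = [11, 1, 6, 0, 4, 5, 12, 2, 7, 9, 10, 8, 13, 3] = (0 11 8 7 2 6 12 13 3)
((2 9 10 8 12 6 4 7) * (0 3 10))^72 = (0 10 12 4 2)(3 8 6 7 9)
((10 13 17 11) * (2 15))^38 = (10 17)(11 13)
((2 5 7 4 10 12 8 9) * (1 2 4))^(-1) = (1 7 5 2)(4 9 8 12 10)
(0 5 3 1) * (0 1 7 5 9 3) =(0 9 3 7 5) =[9, 1, 2, 7, 4, 0, 6, 5, 8, 3]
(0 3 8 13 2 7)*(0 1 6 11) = [3, 6, 7, 8, 4, 5, 11, 1, 13, 9, 10, 0, 12, 2] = (0 3 8 13 2 7 1 6 11)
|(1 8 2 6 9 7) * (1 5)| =|(1 8 2 6 9 7 5)| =7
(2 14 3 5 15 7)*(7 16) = (2 14 3 5 15 16 7) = [0, 1, 14, 5, 4, 15, 6, 2, 8, 9, 10, 11, 12, 13, 3, 16, 7]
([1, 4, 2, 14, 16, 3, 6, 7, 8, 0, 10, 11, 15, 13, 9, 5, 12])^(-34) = [5, 3, 2, 16, 14, 4, 6, 7, 8, 15, 10, 11, 0, 13, 12, 1, 9]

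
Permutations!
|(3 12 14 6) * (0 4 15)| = 12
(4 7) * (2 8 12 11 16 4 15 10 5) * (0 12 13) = (0 12 11 16 4 7 15 10 5 2 8 13) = [12, 1, 8, 3, 7, 2, 6, 15, 13, 9, 5, 16, 11, 0, 14, 10, 4]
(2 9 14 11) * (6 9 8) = (2 8 6 9 14 11) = [0, 1, 8, 3, 4, 5, 9, 7, 6, 14, 10, 2, 12, 13, 11]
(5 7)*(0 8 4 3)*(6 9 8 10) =(0 10 6 9 8 4 3)(5 7) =[10, 1, 2, 0, 3, 7, 9, 5, 4, 8, 6]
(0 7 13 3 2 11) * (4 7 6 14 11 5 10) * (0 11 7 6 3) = (0 3 2 5 10 4 6 14 7 13) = [3, 1, 5, 2, 6, 10, 14, 13, 8, 9, 4, 11, 12, 0, 7]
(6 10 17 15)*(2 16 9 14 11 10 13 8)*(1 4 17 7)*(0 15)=(0 15 6 13 8 2 16 9 14 11 10 7 1 4 17)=[15, 4, 16, 3, 17, 5, 13, 1, 2, 14, 7, 10, 12, 8, 11, 6, 9, 0]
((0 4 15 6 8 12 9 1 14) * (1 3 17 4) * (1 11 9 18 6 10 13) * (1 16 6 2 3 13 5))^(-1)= ((0 11 9 13 16 6 8 12 18 2 3 17 4 15 10 5 1 14))^(-1)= (0 14 1 5 10 15 4 17 3 2 18 12 8 6 16 13 9 11)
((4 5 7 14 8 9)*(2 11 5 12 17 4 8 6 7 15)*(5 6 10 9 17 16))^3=(2 7 9 4 5 11 14 8 12 15 6 10 17 16)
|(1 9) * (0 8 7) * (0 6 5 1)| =7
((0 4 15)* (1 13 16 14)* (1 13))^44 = ((0 4 15)(13 16 14))^44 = (0 15 4)(13 14 16)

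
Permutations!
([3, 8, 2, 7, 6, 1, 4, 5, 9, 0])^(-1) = (0 9 8 1 5 7 3)(4 6)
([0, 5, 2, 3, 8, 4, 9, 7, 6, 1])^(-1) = (1 9 6 8 4 5)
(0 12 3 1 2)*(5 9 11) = (0 12 3 1 2)(5 9 11) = [12, 2, 0, 1, 4, 9, 6, 7, 8, 11, 10, 5, 3]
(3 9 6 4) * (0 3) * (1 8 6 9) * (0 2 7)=(9)(0 3 1 8 6 4 2 7)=[3, 8, 7, 1, 2, 5, 4, 0, 6, 9]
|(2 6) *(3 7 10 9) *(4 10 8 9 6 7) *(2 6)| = |(2 7 8 9 3 4 10)| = 7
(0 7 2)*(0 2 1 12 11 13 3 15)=[7, 12, 2, 15, 4, 5, 6, 1, 8, 9, 10, 13, 11, 3, 14, 0]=(0 7 1 12 11 13 3 15)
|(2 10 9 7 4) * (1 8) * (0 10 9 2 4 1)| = |(0 10 2 9 7 1 8)| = 7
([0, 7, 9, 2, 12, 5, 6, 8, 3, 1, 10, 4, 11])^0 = (12)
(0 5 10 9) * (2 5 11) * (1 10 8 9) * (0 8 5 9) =(0 11 2 9 8)(1 10) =[11, 10, 9, 3, 4, 5, 6, 7, 0, 8, 1, 2]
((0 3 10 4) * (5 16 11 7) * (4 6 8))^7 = (0 3 10 6 8 4)(5 7 11 16)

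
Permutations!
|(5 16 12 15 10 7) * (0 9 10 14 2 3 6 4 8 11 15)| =|(0 9 10 7 5 16 12)(2 3 6 4 8 11 15 14)| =56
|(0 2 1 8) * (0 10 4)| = 6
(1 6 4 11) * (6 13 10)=(1 13 10 6 4 11)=[0, 13, 2, 3, 11, 5, 4, 7, 8, 9, 6, 1, 12, 10]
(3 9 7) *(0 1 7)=(0 1 7 3 9)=[1, 7, 2, 9, 4, 5, 6, 3, 8, 0]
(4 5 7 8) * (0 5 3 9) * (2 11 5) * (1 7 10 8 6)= [2, 7, 11, 9, 3, 10, 1, 6, 4, 0, 8, 5]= (0 2 11 5 10 8 4 3 9)(1 7 6)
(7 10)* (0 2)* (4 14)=(0 2)(4 14)(7 10)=[2, 1, 0, 3, 14, 5, 6, 10, 8, 9, 7, 11, 12, 13, 4]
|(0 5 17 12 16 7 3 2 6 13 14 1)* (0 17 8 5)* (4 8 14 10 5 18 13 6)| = 14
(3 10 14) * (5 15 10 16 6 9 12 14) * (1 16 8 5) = [0, 16, 2, 8, 4, 15, 9, 7, 5, 12, 1, 11, 14, 13, 3, 10, 6] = (1 16 6 9 12 14 3 8 5 15 10)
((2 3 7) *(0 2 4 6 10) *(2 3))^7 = ((0 3 7 4 6 10))^7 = (0 3 7 4 6 10)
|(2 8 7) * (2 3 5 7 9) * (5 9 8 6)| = |(2 6 5 7 3 9)| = 6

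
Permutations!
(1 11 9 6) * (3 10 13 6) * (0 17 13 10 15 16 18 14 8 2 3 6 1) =[17, 11, 3, 15, 4, 5, 0, 7, 2, 6, 10, 9, 12, 1, 8, 16, 18, 13, 14] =(0 17 13 1 11 9 6)(2 3 15 16 18 14 8)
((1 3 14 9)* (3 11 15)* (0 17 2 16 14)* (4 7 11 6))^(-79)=((0 17 2 16 14 9 1 6 4 7 11 15 3))^(-79)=(0 3 15 11 7 4 6 1 9 14 16 2 17)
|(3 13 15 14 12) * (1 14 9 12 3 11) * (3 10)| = |(1 14 10 3 13 15 9 12 11)| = 9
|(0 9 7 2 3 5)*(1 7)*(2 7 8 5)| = 10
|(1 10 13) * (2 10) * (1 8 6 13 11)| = |(1 2 10 11)(6 13 8)| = 12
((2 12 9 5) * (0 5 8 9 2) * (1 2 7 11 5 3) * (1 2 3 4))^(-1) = (0 5 11 7 12 2 3 1 4)(8 9)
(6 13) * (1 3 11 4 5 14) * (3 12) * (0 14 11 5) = (0 14 1 12 3 5 11 4)(6 13) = [14, 12, 2, 5, 0, 11, 13, 7, 8, 9, 10, 4, 3, 6, 1]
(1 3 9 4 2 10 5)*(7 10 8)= (1 3 9 4 2 8 7 10 5)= [0, 3, 8, 9, 2, 1, 6, 10, 7, 4, 5]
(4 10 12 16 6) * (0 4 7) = (0 4 10 12 16 6 7) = [4, 1, 2, 3, 10, 5, 7, 0, 8, 9, 12, 11, 16, 13, 14, 15, 6]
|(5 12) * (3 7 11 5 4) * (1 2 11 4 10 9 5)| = 12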